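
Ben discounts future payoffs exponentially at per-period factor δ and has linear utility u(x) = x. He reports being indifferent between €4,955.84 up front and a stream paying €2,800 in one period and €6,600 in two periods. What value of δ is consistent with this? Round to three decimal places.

Equating present values: 4955.84 = 2800δ + 6600δ².
So 6600δ² + 2800δ − 4955.84 = 0.
The positive root is δ = [−2800 + √(2800² + 4·6600·4955.84)] / (2·6600) = (−2800 + 11776.000)/13200 ≈ 0.680.

δ ≈ 0.680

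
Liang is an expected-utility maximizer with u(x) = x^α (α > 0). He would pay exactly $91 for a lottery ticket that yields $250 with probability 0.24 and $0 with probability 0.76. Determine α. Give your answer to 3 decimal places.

α ≈ 1.412

The lottery's expected utility is 0.24·u(250) + 0.76·u(0) = 0.24·250^α (since u(0) = 0 for α > 0).
Equating: 91^α = 0.24·250^α, i.e. 0.3640^α = 0.24.
Take logs: α = ln 0.24 / ln(91/250) ≈ 1.41215.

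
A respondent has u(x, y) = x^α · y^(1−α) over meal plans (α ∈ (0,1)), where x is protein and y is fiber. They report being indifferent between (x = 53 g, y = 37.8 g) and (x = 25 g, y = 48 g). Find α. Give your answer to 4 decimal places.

α ≈ 0.2412

Indifference: 53^α · 37.8^(1−α) = 25^α · 48^(1−α).
Taking logs: α·ln 53 + (1−α)·ln 37.8 = α·ln 25 + (1−α)·ln 48, i.e. α·0.7514161 = (1−α)·0.2388919.
So α/(1−α) = (0.2388919)/(0.7514161) = 0.3179223, and α = 0.3179223/1.3179223 ≈ 0.2412.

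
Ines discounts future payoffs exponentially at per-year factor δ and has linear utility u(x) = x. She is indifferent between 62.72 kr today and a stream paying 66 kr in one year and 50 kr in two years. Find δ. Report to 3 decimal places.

δ ≈ 0.640

Present value of the stream is 66·δ + 50·δ². Indifference gives 66δ + 50δ² = 62.72.
That is, 50δ² + 66δ − 62.72 = 0, a quadratic in δ.
By the quadratic formula (taking the positive root), δ = (−66 + √16900.00) / 100 ≈ 0.640.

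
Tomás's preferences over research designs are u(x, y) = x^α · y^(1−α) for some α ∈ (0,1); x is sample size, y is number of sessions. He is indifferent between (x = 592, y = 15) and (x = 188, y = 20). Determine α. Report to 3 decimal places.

The Cobb–Douglas utilities coincide, so 592^α·15^(1−α) = 188^α·20^(1−α).
Taking logs: α·ln 592 + (1−α)·ln 15 = α·ln 188 + (1−α)·ln 20, i.e. α·1.147065 = (1−α)·0.287682.
So α/(1−α) = (0.287682)/(1.147065) = 0.250798, and α = 0.250798/1.250798 ≈ 0.201.

α ≈ 0.201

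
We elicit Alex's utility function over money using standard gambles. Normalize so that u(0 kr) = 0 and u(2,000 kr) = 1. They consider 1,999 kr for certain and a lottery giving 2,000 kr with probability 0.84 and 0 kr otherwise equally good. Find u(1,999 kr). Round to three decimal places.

The indifference gives u(1,999 kr) = 0.84·u(2,000 kr) + 0.16·u(0 kr) = 0.84·1 + 0.16·0 = 0.84.

0.840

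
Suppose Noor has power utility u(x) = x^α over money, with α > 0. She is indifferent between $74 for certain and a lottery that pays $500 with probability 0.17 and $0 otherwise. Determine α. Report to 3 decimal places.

α ≈ 0.927

Since u(0) = 0, the lottery's EU is 0.17·500^α.
Indifference: 74^α = 0.17·500^α, so (74/500)^α = 0.17.
Taking logs: α·ln(74/500) = ln(0.17), so α = -1.771957 / -1.910543 ≈ 0.927.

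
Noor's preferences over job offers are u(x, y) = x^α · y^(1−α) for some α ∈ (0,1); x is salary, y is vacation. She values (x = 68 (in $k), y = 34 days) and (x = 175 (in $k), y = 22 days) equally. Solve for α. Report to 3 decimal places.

Set the two utilities equal: 68^α·34^(1−α) = 175^α·22^(1−α).
Rearrange to (68/175)^α = (22/34)^(1−α) and take logs: α·-0.945278 = (1−α)·-0.435318.
Thus α·(-1.380596) = -0.435318, so α = -0.435318/-1.380596 ≈ 0.315.

α ≈ 0.315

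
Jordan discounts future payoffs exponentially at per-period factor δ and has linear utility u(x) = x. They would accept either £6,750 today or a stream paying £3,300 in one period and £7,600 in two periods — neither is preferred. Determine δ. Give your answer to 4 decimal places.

δ ≈ 0.7500

Equating present values: 6750 = 3300δ + 7600δ².
So 7600δ² + 3300δ − 6750 = 0.
By the quadratic formula (taking the positive root), δ = (−3300 + √216090000.00) / 15200 ≈ 0.7500.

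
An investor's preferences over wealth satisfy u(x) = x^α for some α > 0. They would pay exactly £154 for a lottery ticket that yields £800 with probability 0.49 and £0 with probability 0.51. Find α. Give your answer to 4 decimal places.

Since u(0) = 0, the lottery's EU is 0.49·800^α.
Setting u(154) equal to that: 154^α = 0.49·800^α ⇒ (154/800)^α = 0.49.
Take logs: α = ln 0.49 / ln(154/800) ≈ 0.432947.

α ≈ 0.4329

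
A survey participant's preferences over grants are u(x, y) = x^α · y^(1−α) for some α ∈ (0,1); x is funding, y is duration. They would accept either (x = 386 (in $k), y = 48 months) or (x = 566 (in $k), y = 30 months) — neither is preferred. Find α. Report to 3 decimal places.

The Cobb–Douglas utilities coincide, so 386^α·48^(1−α) = 566^α·30^(1−α).
Rearrange to (386/566)^α = (30/48)^(1−α) and take logs: α·-0.382757 = (1−α)·-0.470004.
With A = -0.382757 and B = -0.470004: α·A = (1−α)·B, so α = B/(A+B) = -0.470004/-0.852761 ≈ 0.551.

α ≈ 0.551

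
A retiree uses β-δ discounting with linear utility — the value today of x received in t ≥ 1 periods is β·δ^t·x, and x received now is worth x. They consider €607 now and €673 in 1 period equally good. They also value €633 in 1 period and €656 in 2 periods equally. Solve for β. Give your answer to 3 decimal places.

Both payoffs in the second observation are in the future, so β drops out: δ^1·633 = δ^2·656 ⇒ δ = 633/656 = 0.96494.
Now use the now-vs-future pair: 607 = β·δ·673 gives β = 607/(0.96494·673) ≈ 0.935.

β ≈ 0.935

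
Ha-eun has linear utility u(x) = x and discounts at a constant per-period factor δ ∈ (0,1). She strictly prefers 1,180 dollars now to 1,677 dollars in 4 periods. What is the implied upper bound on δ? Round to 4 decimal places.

δ < 0.9159

The preference means 1180 > δ^4·1677.
Dividing by 1677: δ^4 < 0.70364. Both sides are positive, so the 4th root keeps the direction.
δ < 0.70364^(1/4) = 0.9159.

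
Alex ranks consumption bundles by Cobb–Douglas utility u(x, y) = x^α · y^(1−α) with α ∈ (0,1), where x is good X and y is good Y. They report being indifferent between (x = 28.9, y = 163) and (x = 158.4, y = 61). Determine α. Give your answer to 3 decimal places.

α ≈ 0.366

Indifference: 28.9^α · 163^(1−α) = 158.4^α · 61^(1−α).
Rearrange to (28.9/158.4)^α = (61/163)^(1−α) and take logs: α·-1.701282 = (1−α)·-0.982876.
So α/(1−α) = (-0.982876)/(-1.701282) = 0.577727, and α = 0.577727/1.577727 ≈ 0.366.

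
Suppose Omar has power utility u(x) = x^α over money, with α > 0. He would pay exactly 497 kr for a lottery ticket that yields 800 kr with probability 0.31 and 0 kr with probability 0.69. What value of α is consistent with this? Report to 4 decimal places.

α ≈ 2.4604

Since u(0) = 0, the lottery's EU is 0.31·800^α.
Equating: 497^α = 0.31·800^α, i.e. 0.6212^α = 0.31.
Taking logs: α·ln(497/800) = ln(0.31), so α = -1.1711830 / -0.4760217 ≈ 2.4604.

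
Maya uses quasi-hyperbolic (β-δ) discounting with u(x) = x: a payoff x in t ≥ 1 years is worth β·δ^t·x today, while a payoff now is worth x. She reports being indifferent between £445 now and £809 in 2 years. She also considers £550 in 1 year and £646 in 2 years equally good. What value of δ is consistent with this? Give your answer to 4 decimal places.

δ ≈ 0.8514

From the later pair, β·δ^1·550 = β·δ^2·646; dividing through, δ = 550/646 = 0.85139.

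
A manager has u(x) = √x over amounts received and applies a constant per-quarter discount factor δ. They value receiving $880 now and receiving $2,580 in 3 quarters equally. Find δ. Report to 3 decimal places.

δ ≈ 0.836

The payoff in 3 quarters is discounted by δ^3, so u(880) = δ^3·u(2580) and δ^3 = u(880)/u(2580).
Since u(x) = √x, δ^3 = √(880/2580) = 0.58403.
Hence δ = (0.58403)^(1/3) = 0.83588.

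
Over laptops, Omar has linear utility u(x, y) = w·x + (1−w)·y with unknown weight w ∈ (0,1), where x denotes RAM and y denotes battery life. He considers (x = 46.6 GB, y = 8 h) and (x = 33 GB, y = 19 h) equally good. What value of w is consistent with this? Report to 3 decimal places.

w = 0.447

u(46.6,8) = u(33,19) means w·46.6 + (1−w)·8 = w·33 + (1−w)·19.
Collecting terms: w·13.6 = (1−w)·11.
So w/(1−w) = 11/13.6 = 0.8088, giving w = 11/(13.6+11) = 0.447.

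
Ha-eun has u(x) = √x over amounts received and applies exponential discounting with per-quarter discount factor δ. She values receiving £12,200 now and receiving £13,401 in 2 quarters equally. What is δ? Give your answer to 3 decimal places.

δ ≈ 0.977

Equating discounted utilities: u(12200) = δ^2·u(13401) ⇒ δ^2 = u(12200)/u(13401).
Since u(x) = √x, δ^2 = √(12200/13401) = 0.95414.
Taking the square root: δ = 0.95414^(1/2) ≈ 0.977.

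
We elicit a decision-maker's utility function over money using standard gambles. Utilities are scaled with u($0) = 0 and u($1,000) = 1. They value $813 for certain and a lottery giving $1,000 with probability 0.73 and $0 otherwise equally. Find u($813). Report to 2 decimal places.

0.73

By the standard-gamble method, u($813) is just the indifference probability on the best outcome: 0.73.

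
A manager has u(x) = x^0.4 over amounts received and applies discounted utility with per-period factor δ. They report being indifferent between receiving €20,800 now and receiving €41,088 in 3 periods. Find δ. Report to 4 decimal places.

Equating discounted utilities: u(20800) = δ^3·u(41088) ⇒ δ^3 = u(20800)/u(41088).
Since u(x) = x^0.4, δ^3 = (20800/41088)^0.4 = 0.50623^0.4 = 0.76162.
Taking the cube root: δ = 0.76162^(1/3) ≈ 0.9132.

δ ≈ 0.9132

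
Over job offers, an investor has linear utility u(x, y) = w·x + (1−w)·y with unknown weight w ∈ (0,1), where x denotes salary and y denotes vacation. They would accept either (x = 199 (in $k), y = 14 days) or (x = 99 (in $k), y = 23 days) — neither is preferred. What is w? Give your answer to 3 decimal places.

w = 0.083

u(199,14) = u(99,23) means w·199 + (1−w)·14 = w·99 + (1−w)·23.
w·(199−99) = (1−w)·(23−14), i.e. w·100 = (1−w)·9.
So w/(1−w) = 9/100 = 0.0900, giving w = 9/(100+9) = 0.083.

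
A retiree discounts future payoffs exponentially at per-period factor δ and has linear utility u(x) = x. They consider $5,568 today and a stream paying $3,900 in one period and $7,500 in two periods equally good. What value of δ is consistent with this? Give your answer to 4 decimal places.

δ ≈ 0.6400

The stream is worth 3900δ + 7500δ² today, so 3900δ + 7500δ² = 5568.
Rearranged: 7500δ² + 3900δ − 5568 = 0.
The positive root is δ = [−3900 + √(3900² + 4·7500·5568)] / (2·7500) = (−3900 + 13500.000)/15000 ≈ 0.6400.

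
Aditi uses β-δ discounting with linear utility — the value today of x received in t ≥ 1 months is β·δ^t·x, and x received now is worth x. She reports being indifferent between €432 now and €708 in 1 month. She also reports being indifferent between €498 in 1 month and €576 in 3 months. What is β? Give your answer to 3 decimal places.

β ≈ 0.656

From the later pair, β·δ^1·498 = β·δ^3·576; dividing through, δ^2 = 498/576 = 0.86458, so δ = 0.92983.
Now use the now-vs-future pair: 432 = β·δ·708 gives β = 432/(0.92983·708) ≈ 0.656.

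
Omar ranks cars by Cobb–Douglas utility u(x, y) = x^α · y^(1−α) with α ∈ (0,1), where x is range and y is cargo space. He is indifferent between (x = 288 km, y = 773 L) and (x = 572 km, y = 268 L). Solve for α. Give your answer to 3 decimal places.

Set the two utilities equal: 288^α·773^(1−α) = 572^α·268^(1−α).
Rearrange to (288/572)^α = (268/773)^(1−α) and take logs: α·-0.686179 = (1−α)·-1.059292.
Thus α·(-1.745471) = -1.059292, so α = -1.059292/-1.745471 ≈ 0.607.

α ≈ 0.607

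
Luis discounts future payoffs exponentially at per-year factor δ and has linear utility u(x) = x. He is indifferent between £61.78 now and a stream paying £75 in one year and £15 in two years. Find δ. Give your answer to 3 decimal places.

Equating present values: 61.78 = 75δ + 15δ².
Rearranged: 15δ² + 75δ − 61.78 = 0.
The positive root is δ = [−75 + √(75² + 4·15·61.78)] / (2·15) = (−75 + 96.601)/30 ≈ 0.720.

δ ≈ 0.720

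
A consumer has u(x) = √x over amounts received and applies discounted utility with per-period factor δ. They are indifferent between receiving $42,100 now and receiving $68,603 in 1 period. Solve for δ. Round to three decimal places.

Equating discounted utilities: u(42100) = δ·u(68603) ⇒ δ = u(42100)/u(68603).
With u(x) = √x: δ = √42100/√68603 = √(42100/68603) = 0.78337.

δ ≈ 0.783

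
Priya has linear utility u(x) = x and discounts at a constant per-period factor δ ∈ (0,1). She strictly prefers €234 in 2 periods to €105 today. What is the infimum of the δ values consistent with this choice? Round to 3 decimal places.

δ > 0.670

Comparing present values: 105 < δ^2·234.
So δ^2 > 105/234 = 0.44872; taking the square root of both positive sides preserves the inequality.
δ > (105/234)^(1/2) ≈ 0.670.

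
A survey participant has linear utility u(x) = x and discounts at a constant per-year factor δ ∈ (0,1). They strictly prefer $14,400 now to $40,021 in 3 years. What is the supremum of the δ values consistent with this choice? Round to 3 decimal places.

Comparing present values: 14400 > δ^3·40021.
So δ^3 < 14400/40021 = 0.35981; taking the cube root of both positive sides preserves the inequality.
δ < 0.35981^(1/3) = 0.711.

δ < 0.711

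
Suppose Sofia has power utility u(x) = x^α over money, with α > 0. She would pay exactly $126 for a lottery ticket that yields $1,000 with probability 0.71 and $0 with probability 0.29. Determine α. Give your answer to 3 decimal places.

The lottery's expected utility is 0.71·u(1000) + 0.29·u(0) = 0.71·1000^α (since u(0) = 0 for α > 0).
Setting u(126) equal to that: 126^α = 0.71·1000^α ⇒ (126/1000)^α = 0.71.
Take logs: α = ln 0.71 / ln(126/1000) ≈ 0.16534.

α ≈ 0.165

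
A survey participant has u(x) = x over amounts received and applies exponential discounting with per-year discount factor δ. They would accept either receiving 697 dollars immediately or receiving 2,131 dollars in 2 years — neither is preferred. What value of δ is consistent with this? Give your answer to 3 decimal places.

δ ≈ 0.572

Indifference means u(697) = δ^2 · u(2131), so δ^2 = u(697)/u(2131).
With u(x) = x: δ^2 = 697/2131 = 0.32708.
Hence δ = (0.32708)^(1/2) = 0.57191.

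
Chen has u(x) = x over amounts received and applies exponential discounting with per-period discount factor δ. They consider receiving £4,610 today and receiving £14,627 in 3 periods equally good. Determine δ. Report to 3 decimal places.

Equating discounted utilities: u(4610) = δ^3·u(14627) ⇒ δ^3 = u(4610)/u(14627).
With u(x) = x: δ^3 = 4610/14627 = 0.31517.
So δ = 0.31517^(1/3) ≈ 0.681.

δ ≈ 0.681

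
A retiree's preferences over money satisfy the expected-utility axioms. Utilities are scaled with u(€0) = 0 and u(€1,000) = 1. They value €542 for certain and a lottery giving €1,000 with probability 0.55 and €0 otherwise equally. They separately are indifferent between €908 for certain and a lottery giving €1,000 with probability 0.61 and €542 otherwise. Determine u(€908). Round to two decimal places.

0.82

First, u(€542) = 0.55·u(€1,000) + 0.45·u(€0) = 0.55.
Then u(€908) = 0.61·u(€1,000) + 0.39·u(€542) = 0.61·1.00 + 0.39·0.55 = 0.8245.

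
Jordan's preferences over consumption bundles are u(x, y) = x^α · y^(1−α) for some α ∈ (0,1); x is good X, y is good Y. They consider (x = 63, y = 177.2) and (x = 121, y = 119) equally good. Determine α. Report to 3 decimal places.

Indifference: 63^α · 177.2^(1−α) = 121^α · 119^(1−α).
Rearrange to (63/121)^α = (119/177.2)^(1−α) and take logs: α·-0.652656 = (1−α)·-0.398156.
With A = -0.652656 and B = -0.398156: α·A = (1−α)·B, so α = B/(A+B) = -0.398156/-1.050812 ≈ 0.379.

α ≈ 0.379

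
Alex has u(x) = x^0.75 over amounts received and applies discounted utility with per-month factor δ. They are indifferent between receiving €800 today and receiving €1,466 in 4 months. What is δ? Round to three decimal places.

The payoff in 4 months is discounted by δ^4, so u(800) = δ^4·u(1466) and δ^4 = u(800)/u(1466).
Since u(x) = x^0.75, δ^4 = (800/1466)^0.75 = 0.54570^0.75 = 0.63492.
Taking the 4th root: δ = 0.63492^(1/4) ≈ 0.893.

δ ≈ 0.893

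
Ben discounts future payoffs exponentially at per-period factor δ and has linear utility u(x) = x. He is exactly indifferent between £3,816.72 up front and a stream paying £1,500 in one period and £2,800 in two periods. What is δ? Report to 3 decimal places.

Equating present values: 3816.72 = 1500δ + 2800δ².
Rearranged: 2800δ² + 1500δ − 3816.72 = 0.
The positive root is δ = [−1500 + √(1500² + 4·2800·3816.72)] / (2·2800) = (−1500 + 6708.000)/5600 ≈ 0.930.

δ ≈ 0.930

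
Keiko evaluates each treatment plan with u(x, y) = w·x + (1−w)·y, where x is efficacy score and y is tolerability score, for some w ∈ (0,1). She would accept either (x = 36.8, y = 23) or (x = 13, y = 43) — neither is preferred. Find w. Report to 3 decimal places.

w = 0.457

Indifference: w·36.8 + (1−w)·23 = w·13 + (1−w)·43.
Collecting terms: w·23.8 = (1−w)·20.
So w/(1−w) = 20/23.8 = 0.8403, giving w = 20/(23.8+20) = 0.457.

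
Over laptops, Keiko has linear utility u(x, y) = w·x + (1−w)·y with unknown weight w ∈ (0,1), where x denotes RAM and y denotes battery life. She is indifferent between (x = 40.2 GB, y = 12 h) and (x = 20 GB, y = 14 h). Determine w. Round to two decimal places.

w = 0.09

u(40.2,12) = u(20,14) means w·40.2 + (1−w)·12 = w·20 + (1−w)·14.
w·(40.2−20) = (1−w)·(14−12), i.e. w·20.2 = (1−w)·2.
The marginal rate of substitution is 2/20.2, so w = 2/(20.2+2) = 0.09.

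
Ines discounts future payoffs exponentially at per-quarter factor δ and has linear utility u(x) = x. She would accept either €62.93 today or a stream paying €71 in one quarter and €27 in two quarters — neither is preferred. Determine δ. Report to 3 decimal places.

δ ≈ 0.700

The stream is worth 71δ + 27δ² today, so 71δ + 27δ² = 62.93.
So 27δ² + 71δ − 62.93 = 0.
By the quadratic formula (taking the positive root), δ = (−71 + √11837.44) / 54 ≈ 0.700.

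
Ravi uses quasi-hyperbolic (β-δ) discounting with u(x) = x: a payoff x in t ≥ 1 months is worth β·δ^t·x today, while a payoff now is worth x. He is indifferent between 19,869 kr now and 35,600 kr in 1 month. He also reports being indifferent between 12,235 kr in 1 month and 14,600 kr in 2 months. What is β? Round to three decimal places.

Both payoffs in the second observation are in the future, so β drops out: δ^1·12235 = δ^2·14600 ⇒ δ = 12235/14600 = 0.83801.
Now use the now-vs-future pair: 19869 = β·δ·35600 gives β = 19869/(0.83801·35600) ≈ 0.666.

β ≈ 0.666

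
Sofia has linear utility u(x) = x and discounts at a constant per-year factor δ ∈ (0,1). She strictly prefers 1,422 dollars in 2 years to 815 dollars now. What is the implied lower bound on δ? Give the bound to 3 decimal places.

The preference means 815 < δ^2·1422.
Dividing by 1422: δ^2 > 0.57314. Both sides are positive, so the square root keeps the direction.
δ > (815/1422)^(1/2) ≈ 0.757.

δ > 0.757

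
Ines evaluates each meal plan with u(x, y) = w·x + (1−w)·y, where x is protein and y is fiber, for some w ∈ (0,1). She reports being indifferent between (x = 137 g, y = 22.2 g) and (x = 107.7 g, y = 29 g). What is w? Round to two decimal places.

Equating utilities: w·137 + (1−w)·22.2 = w·107.7 + (1−w)·29.
w·(137−107.7) = (1−w)·(29−22.2), i.e. w·29.3 = (1−w)·6.8.
The marginal rate of substitution is 6.8/29.3, so w = 6.8/(29.3+6.8) = 0.19.

w = 0.19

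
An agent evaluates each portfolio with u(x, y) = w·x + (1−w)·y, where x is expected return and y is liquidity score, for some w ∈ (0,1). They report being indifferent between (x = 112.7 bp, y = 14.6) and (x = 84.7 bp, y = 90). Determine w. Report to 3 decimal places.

w = 0.729

Equating utilities: w·112.7 + (1−w)·14.6 = w·84.7 + (1−w)·90.
Rearranging, 28·w − 75.4·(1−w) = 0.
So w/(1−w) = 75.4/28 = 2.6929, giving w = 75.4/(28+75.4) = 0.729.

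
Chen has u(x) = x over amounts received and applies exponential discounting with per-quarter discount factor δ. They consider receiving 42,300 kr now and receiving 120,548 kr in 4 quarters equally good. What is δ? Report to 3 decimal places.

δ ≈ 0.770

Indifference means u(42300) = δ^4 · u(120548), so δ^4 = u(42300)/u(120548).
With u(x) = x: δ^4 = 42300/120548 = 0.35090.
Hence δ = (0.35090)^(1/4) = 0.76965.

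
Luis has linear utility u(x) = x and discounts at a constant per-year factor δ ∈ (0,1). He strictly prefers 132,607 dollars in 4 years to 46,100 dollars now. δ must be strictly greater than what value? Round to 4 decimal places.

δ > 0.7679

Comparing present values: 46100 < δ^4·132607.
Hence δ^4 > 46100/132607 = 0.34764, and x ↦ x^(1/4) is increasing on (0,∞).
δ > (46100/132607)^(1/4) ≈ 0.7679.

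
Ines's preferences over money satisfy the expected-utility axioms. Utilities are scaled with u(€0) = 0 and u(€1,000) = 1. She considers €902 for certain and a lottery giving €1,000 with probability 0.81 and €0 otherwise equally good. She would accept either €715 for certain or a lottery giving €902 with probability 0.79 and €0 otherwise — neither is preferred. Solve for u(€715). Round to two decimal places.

0.64

From the first indifference, u(€902) = 0.81·u(€1,000) + 0.19·u(€0) = 0.81·1 + 0.19·0 = 0.81.
The second indifference gives u(€715) = 0.79·u(€902) + 0.21·u(€0) = 0.79·0.81 + 0.21·0.00 = 0.6399.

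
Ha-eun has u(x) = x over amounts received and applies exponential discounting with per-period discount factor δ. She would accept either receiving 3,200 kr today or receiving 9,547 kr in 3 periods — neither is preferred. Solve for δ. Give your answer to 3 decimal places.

The payoff in 3 periods is discounted by δ^3, so u(3200) = δ^3·u(9547) and δ^3 = u(3200)/u(9547).
With u(x) = x: δ^3 = 3200/9547 = 0.33518.
Hence δ = (0.33518)^(1/3) = 0.69464.

δ ≈ 0.695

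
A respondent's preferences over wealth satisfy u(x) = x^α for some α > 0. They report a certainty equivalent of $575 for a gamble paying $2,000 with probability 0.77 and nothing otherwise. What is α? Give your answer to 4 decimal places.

The lottery's expected utility is 0.77·u(2000) + 0.23·u(0) = 0.77·2000^α (since u(0) = 0 for α > 0).
Setting u(575) equal to that: 575^α = 0.77·2000^α ⇒ (575/2000)^α = 0.77.
Take logs: α = ln 0.77 / ln(575/2000) ≈ 0.209673.

α ≈ 0.2097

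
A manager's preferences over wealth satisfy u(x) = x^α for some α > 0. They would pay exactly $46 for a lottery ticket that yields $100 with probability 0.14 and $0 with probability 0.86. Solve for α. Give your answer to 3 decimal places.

α ≈ 2.532

Since u(0) = 0, the lottery's EU is 0.14·100^α.
Setting u(46) equal to that: 46^α = 0.14·100^α ⇒ (46/100)^α = 0.14.
Taking logs: α·ln(46/100) = ln(0.14), so α = -1.966113 / -0.776529 ≈ 2.532.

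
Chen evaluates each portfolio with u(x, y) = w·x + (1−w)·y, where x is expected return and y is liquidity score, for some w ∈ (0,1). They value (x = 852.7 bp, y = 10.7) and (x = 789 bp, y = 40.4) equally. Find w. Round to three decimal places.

u(852.7,10.7) = u(789,40.4) means w·852.7 + (1−w)·10.7 = w·789 + (1−w)·40.4.
Rearranging, 63.7·w − 29.7·(1−w) = 0.
Hence w = 29.7/(63.7+29.7) = 29.7/93.4 = 0.318.

w = 0.318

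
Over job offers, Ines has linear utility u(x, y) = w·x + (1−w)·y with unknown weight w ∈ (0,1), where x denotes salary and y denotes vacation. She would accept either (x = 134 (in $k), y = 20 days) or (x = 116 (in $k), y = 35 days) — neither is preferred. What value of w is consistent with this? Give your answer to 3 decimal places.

Indifference: w·134 + (1−w)·20 = w·116 + (1−w)·35.
w·(134−116) = (1−w)·(35−20), i.e. w·18 = (1−w)·15.
The marginal rate of substitution is 15/18, so w = 15/(18+15) = 0.455.

w = 0.455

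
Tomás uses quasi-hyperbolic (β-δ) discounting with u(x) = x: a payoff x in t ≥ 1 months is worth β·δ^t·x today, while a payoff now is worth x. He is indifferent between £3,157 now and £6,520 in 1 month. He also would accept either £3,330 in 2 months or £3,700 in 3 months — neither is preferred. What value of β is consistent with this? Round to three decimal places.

β ≈ 0.538

The second indifference involves only future payoffs, so β cancels: β·δ^2·3330 = β·δ^3·3700, giving δ = 3330/3700 = 0.90000.
Substituting δ into 3157 = β·δ·6520: β = 3157/(5868.000) ≈ 0.538.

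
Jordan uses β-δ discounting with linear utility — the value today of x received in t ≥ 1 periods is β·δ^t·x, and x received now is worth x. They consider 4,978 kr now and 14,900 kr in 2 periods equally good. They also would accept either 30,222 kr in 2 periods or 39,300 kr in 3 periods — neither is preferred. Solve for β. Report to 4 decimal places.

β ≈ 0.5649

The second indifference involves only future payoffs, so β cancels: β·δ^2·30222 = β·δ^3·39300, giving δ = 30222/39300 = 0.76901.
Substituting δ into 4978 = β·δ^2·14900: β = 4978/(8811.454) ≈ 0.5649.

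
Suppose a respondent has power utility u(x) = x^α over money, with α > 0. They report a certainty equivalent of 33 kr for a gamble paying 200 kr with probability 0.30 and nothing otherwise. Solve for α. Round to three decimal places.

EU(lottery) = 0.30·200^α + 0.70·0 = 0.30·200^α.
Equating: 33^α = 0.30·200^α, i.e. 0.1650^α = 0.30.
Taking logs: α·ln(33/200) = ln(0.30), so α = -1.203973 / -1.801810 ≈ 0.668.

α ≈ 0.668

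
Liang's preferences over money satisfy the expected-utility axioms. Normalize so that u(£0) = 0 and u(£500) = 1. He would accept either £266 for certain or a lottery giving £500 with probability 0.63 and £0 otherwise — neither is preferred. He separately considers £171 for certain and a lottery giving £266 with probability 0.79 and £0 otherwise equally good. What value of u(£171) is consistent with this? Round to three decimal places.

The first gamble pins u(£266): it must equal 0.63·1 + 0.37·0 = 0.63.
Chaining: u(£171) = 0.79·0.63 + 0.21·0.00 = 0.4977.

0.498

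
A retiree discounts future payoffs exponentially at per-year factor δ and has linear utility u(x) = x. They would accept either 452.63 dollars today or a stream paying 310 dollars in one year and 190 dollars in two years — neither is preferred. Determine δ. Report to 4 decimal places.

Equating present values: 452.63 = 310δ + 190δ².
So 190δ² + 310δ − 452.63 = 0.
The positive root is δ = [−310 + √(310² + 4·190·452.63)] / (2·190) = (−310 + 663.399)/380 ≈ 0.9300.

δ ≈ 0.9300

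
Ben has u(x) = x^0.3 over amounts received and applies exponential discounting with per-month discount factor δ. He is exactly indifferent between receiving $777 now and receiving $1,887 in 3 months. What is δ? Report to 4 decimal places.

δ ≈ 0.9151

Equating discounted utilities: u(777) = δ^3·u(1887) ⇒ δ^3 = u(777)/u(1887).
Since u(x) = x^0.3, δ^3 = (777/1887)^0.3 = 0.41176^0.3 = 0.76629.
So δ = 0.76629^(1/3) ≈ 0.9151.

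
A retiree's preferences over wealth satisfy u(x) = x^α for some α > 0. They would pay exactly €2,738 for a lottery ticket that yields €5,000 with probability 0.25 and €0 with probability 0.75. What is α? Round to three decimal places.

The lottery's expected utility is 0.25·u(5000) + 0.75·u(0) = 0.25·5000^α (since u(0) = 0 for α > 0).
Equating: 2738^α = 0.25·5000^α, i.e. 0.5476^α = 0.25.
α = ln(0.25) / ln(2738/5000) = -1.386294/-0.602210 ≈ 2.302.

α ≈ 2.302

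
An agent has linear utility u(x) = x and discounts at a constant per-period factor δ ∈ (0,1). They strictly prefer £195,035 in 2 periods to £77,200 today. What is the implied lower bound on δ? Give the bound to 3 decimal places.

δ > 0.629

Comparing present values: 77200 < δ^2·195035.
Hence δ^2 > 77200/195035 = 0.39583, and x ↦ x^(1/2) is increasing on (0,∞).
δ > (77200/195035)^(1/2) ≈ 0.629.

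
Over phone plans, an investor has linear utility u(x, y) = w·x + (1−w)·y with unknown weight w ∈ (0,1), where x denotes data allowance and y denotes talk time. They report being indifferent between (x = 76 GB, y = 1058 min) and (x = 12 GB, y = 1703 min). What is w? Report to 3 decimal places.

w = 0.910

Equating utilities: w·76 + (1−w)·1058 = w·12 + (1−w)·1703.
w·(76−12) = (1−w)·(1703−1058), i.e. w·64 = (1−w)·645.
The marginal rate of substitution is 645/64, so w = 645/(64+645) = 0.910.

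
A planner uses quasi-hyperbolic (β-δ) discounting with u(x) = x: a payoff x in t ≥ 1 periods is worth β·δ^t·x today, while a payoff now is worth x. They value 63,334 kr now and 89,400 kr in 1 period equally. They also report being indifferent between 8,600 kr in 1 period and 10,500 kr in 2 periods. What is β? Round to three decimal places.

β ≈ 0.865

From the later pair, β·δ^1·8600 = β·δ^2·10500; dividing through, δ = 8600/10500 = 0.81905.
Now use the now-vs-future pair: 63334 = β·δ·89400 gives β = 63334/(0.81905·89400) ≈ 0.865.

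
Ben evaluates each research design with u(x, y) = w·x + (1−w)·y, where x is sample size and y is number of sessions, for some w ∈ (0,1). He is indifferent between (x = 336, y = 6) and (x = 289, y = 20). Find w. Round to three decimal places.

u(336,6) = u(289,20) means w·336 + (1−w)·6 = w·289 + (1−w)·20.
Collecting terms: w·47 = (1−w)·14.
The marginal rate of substitution is 14/47, so w = 14/(47+14) = 0.230.

w = 0.230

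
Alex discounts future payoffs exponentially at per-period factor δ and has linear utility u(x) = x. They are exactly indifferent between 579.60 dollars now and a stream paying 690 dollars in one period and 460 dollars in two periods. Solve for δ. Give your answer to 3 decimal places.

Equating present values: 579.60 = 690δ + 460δ².
That is, 460δ² + 690δ − 579.60 = 0, a quadratic in δ.
By the quadratic formula (taking the positive root), δ = (−690 + √1542564.00) / 920 ≈ 0.600.

δ ≈ 0.600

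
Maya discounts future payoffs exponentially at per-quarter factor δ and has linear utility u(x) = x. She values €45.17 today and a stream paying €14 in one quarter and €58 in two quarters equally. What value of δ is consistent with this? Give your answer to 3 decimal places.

The stream is worth 14δ + 58δ² today, so 14δ + 58δ² = 45.17.
So 58δ² + 14δ − 45.17 = 0.
The positive root is δ = [−14 + √(14² + 4·58·45.17)] / (2·58) = (−14 + 103.322)/116 ≈ 0.770.

δ ≈ 0.770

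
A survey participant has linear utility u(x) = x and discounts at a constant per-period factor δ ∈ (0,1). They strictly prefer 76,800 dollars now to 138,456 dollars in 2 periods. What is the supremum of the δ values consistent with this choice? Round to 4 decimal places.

δ < 0.7448

Comparing present values: 76800 > δ^2·138456.
Dividing by 138456: δ^2 < 0.55469. Both sides are positive, so the square root keeps the direction.
δ < (76800/138456)^(1/2) ≈ 0.7448.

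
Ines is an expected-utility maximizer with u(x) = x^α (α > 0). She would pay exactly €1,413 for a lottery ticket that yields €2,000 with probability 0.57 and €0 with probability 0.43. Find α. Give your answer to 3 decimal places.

Since u(0) = 0, the lottery's EU is 0.57·2000^α.
Equating: 1413^α = 0.57·2000^α, i.e. 0.7065^α = 0.57.
Take logs: α = ln 0.57 / ln(1413/2000) ≈ 1.61792.

α ≈ 1.618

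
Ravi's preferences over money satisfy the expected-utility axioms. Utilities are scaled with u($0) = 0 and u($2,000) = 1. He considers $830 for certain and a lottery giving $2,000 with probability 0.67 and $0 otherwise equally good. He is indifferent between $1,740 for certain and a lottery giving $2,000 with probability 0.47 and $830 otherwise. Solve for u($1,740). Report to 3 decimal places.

From the first indifference, u($830) = 0.67·u($2,000) + 0.33·u($0) = 0.67·1 + 0.33·0 = 0.67.
The second indifference gives u($1,740) = 0.47·u($2,000) + 0.53·u($830) = 0.47·1.00 + 0.53·0.67 = 0.8251.

0.825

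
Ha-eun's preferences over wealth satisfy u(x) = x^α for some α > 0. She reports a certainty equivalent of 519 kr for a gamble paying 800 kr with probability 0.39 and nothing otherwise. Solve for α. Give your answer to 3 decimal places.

Since u(0) = 0, the lottery's EU is 0.39·800^α.
Indifference: 519^α = 0.39·800^α, so (519/800)^α = 0.39.
α = ln(0.39) / ln(519/800) = -0.941609/-0.432708 ≈ 2.176.

α ≈ 2.176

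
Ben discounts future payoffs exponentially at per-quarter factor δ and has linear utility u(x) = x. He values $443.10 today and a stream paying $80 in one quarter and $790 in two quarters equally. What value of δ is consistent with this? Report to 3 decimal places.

δ ≈ 0.700

Present value of the stream is 80·δ + 790·δ². Indifference gives 80δ + 790δ² = 443.10.
Rearranged: 790δ² + 80δ − 443.10 = 0.
The positive root is δ = [−80 + √(80² + 4·790·443.10)] / (2·790) = (−80 + 1186.000)/1580 ≈ 0.700.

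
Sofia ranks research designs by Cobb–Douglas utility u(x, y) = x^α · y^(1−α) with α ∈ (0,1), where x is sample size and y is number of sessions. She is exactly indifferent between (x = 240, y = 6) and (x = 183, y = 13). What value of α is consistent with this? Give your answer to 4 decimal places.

α ≈ 0.7404

Indifference: 240^α · 6^(1−α) = 183^α · 13^(1−α).
(240/183)^α = (13/6)^(1−α); take logs: α·ln(240/183) = (1−α)·ln(13/6), i.e. α·0.2711528 = (1−α)·0.7731899.
With A = 0.2711528 and B = 0.7731899: α·A = (1−α)·B, so α = B/(A+B) = 0.7731899/1.0443427 ≈ 0.7404.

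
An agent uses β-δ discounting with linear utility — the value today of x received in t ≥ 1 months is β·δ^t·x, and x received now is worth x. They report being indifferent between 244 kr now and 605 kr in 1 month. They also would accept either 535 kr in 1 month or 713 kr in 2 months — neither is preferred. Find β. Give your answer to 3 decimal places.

From the later pair, β·δ^1·535 = β·δ^2·713; dividing through, δ = 535/713 = 0.75035.
Substituting δ into 244 = β·δ·605: β = 244/(453.962) ≈ 0.537.

β ≈ 0.537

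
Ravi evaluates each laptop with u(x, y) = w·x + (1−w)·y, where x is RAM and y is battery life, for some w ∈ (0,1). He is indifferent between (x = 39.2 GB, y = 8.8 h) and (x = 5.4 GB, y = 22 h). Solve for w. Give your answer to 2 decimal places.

w = 0.28

u(39.2,8.8) = u(5.4,22) means w·39.2 + (1−w)·8.8 = w·5.4 + (1−w)·22.
w·(39.2−5.4) = (1−w)·(22−8.8), i.e. w·33.8 = (1−w)·13.2.
Hence w = 13.2/(33.8+13.2) = 13.2/47 = 0.28.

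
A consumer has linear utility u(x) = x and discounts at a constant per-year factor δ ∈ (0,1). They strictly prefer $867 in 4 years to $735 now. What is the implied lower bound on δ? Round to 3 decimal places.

δ > 0.960

Under u(x) = x this choice says 735 < δ^4·867.
Hence δ^4 > 735/867 = 0.84775, and x ↦ x^(1/4) is increasing on (0,∞).
δ > (735/867)^(1/4) ≈ 0.960.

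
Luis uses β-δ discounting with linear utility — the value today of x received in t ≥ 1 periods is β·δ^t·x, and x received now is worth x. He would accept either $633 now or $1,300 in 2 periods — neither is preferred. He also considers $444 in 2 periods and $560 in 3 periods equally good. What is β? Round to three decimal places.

β ≈ 0.775

Both payoffs in the second observation are in the future, so β drops out: δ^2·444 = δ^3·560 ⇒ δ = 444/560 = 0.79286.
The first indifference: 633 = β·δ^2·1300, so β = 633/(δ^2·1300) = 633/(0.62862·1300) ≈ 0.775.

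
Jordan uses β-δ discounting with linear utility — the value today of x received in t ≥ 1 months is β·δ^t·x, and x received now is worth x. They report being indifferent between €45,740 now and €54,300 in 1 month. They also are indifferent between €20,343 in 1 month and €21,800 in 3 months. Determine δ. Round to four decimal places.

From the later pair, β·δ^1·20343 = β·δ^3·21800; dividing through, δ^2 = 20343/21800 = 0.93317, so δ = 0.96600.

δ ≈ 0.9660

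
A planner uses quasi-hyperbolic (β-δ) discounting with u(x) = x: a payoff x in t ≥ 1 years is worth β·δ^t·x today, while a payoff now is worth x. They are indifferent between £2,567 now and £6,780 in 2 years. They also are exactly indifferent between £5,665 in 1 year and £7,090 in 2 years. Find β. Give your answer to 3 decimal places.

β ≈ 0.593

From the later pair, β·δ^1·5665 = β·δ^2·7090; dividing through, δ = 5665/7090 = 0.79901.
The first indifference: 2567 = β·δ^2·6780, so β = 2567/(δ^2·6780) = 2567/(0.63842·6780) ≈ 0.593.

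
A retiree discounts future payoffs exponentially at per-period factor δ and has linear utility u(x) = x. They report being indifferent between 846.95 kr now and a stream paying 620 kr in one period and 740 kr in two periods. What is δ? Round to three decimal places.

δ ≈ 0.730

Equating present values: 846.95 = 620δ + 740δ².
That is, 740δ² + 620δ − 846.95 = 0, a quadratic in δ.
By the quadratic formula (taking the positive root), δ = (−620 + √2891372.00) / 1480 ≈ 0.730.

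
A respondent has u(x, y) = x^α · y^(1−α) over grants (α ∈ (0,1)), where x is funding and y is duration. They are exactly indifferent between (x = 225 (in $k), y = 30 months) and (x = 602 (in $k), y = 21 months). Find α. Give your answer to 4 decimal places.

Set the two utilities equal: 225^α·30^(1−α) = 602^α·21^(1−α).
Rearrange to (225/602)^α = (21/30)^(1−α) and take logs: α·-0.9841570 = (1−α)·-0.3566749.
Thus α·(-1.3408319) = -0.3566749, so α = -0.3566749/-1.3408319 ≈ 0.2660.

α ≈ 0.2660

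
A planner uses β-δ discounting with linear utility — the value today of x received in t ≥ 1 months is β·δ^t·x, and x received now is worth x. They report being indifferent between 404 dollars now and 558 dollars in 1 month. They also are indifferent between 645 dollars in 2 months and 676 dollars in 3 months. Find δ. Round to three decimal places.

From the later pair, β·δ^2·645 = β·δ^3·676; dividing through, δ = 645/676 = 0.95414.

δ ≈ 0.954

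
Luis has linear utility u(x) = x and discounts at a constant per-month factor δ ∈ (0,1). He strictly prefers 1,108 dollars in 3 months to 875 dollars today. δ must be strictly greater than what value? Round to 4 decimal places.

δ > 0.9243

Comparing present values: 875 < δ^3·1108.
So δ^3 > 875/1108 = 0.78971; taking the cube root of both positive sides preserves the inequality.
δ > (875/1108)^(1/3) ≈ 0.9243.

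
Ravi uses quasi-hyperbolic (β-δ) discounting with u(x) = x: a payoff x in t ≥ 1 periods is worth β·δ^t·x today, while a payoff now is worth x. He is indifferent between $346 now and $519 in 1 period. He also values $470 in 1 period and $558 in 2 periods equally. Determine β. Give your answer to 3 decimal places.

From the later pair, β·δ^1·470 = β·δ^2·558; dividing through, δ = 470/558 = 0.84229.
Now use the now-vs-future pair: 346 = β·δ·519 gives β = 346/(0.84229·519) ≈ 0.791.

β ≈ 0.791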